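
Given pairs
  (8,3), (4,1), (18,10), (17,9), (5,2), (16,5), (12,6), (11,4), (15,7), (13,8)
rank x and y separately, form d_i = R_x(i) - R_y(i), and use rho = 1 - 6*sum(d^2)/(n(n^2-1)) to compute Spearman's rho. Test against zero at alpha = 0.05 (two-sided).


Step 1: Rank x and y separately (midranks; no ties here).
rank(x): 8->3, 4->1, 18->10, 17->9, 5->2, 16->8, 12->5, 11->4, 15->7, 13->6
rank(y): 3->3, 1->1, 10->10, 9->9, 2->2, 5->5, 6->6, 4->4, 7->7, 8->8
Step 2: d_i = R_x(i) - R_y(i); compute d_i^2.
  (3-3)^2=0, (1-1)^2=0, (10-10)^2=0, (9-9)^2=0, (2-2)^2=0, (8-5)^2=9, (5-6)^2=1, (4-4)^2=0, (7-7)^2=0, (6-8)^2=4
sum(d^2) = 14.
Step 3: rho = 1 - 6*14 / (10*(10^2 - 1)) = 1 - 84/990 = 0.915152.
Step 4: Under H0, t = rho * sqrt((n-2)/(1-rho^2)) = 6.4212 ~ t(8).
Step 5: Two-sided p-value from the t-distribution with 8 df = 0.000204.
Step 6: alpha = 0.05. reject H0.

rho = 0.9152, p = 0.000204, reject H0 at alpha = 0.05.


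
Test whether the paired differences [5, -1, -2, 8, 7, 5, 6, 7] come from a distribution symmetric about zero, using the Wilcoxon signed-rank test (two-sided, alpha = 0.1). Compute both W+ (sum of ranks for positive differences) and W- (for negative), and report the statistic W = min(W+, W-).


Step 1: Drop any zero differences (none here) and take |d_i|.
|d| = [5, 1, 2, 8, 7, 5, 6, 7]
Step 2: Midrank |d_i| (ties get averaged ranks).
ranks: |5|->3.5, |1|->1, |2|->2, |8|->8, |7|->6.5, |5|->3.5, |6|->5, |7|->6.5
Step 3: Attach original signs; sum ranks with positive sign and with negative sign.
W+ = 3.5 + 8 + 6.5 + 3.5 + 5 + 6.5 = 33
W- = 1 + 2 = 3
(Check: W+ + W- = 36 should equal n(n+1)/2 = 36.)
Step 4: Test statistic W = min(W+, W-) = 3.
Step 5: Ties in |d|, so use the tie-corrected normal approximation.
        E[W] = n(n+1)/4 = 8*9/4 = 18.
        Tie groups: |d|=5 (t=2), |d|=7 (t=2); sum(t^3 - t) = 12.
        Var[W] = n(n+1)(2n+1)/24 - sum(t^3-t)/48 = 1224/24 - 12/48 = 50.75.
        z = (W - E[W]) / sqrt(Var[W]) = (3 - 18) / 7.1239 = -2.1056.
        Two-sided p = 2*Phi(z) = 0.035240.
Step 6: alpha = 0.1. reject H0.

W+ = 33, W- = 3, W = min = 3, p = 0.035240, reject H0.


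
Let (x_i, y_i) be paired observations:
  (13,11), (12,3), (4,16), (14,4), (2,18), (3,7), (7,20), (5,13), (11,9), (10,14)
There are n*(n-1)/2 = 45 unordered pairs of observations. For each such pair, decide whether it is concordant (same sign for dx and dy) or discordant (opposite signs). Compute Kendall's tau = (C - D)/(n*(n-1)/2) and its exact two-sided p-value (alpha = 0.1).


Step 1: Enumerate the 45 unordered pairs (i,j) with i<j and classify each by sign(x_j-x_i) * sign(y_j-y_i).
  (1,2):dx=-1,dy=-8->C; (1,3):dx=-9,dy=+5->D; (1,4):dx=+1,dy=-7->D; (1,5):dx=-11,dy=+7->D
  (1,6):dx=-10,dy=-4->C; (1,7):dx=-6,dy=+9->D; (1,8):dx=-8,dy=+2->D; (1,9):dx=-2,dy=-2->C
  (1,10):dx=-3,dy=+3->D; (2,3):dx=-8,dy=+13->D; (2,4):dx=+2,dy=+1->C; (2,5):dx=-10,dy=+15->D
  (2,6):dx=-9,dy=+4->D; (2,7):dx=-5,dy=+17->D; (2,8):dx=-7,dy=+10->D; (2,9):dx=-1,dy=+6->D
  (2,10):dx=-2,dy=+11->D; (3,4):dx=+10,dy=-12->D; (3,5):dx=-2,dy=+2->D; (3,6):dx=-1,dy=-9->C
  (3,7):dx=+3,dy=+4->C; (3,8):dx=+1,dy=-3->D; (3,9):dx=+7,dy=-7->D; (3,10):dx=+6,dy=-2->D
  (4,5):dx=-12,dy=+14->D; (4,6):dx=-11,dy=+3->D; (4,7):dx=-7,dy=+16->D; (4,8):dx=-9,dy=+9->D
  (4,9):dx=-3,dy=+5->D; (4,10):dx=-4,dy=+10->D; (5,6):dx=+1,dy=-11->D; (5,7):dx=+5,dy=+2->C
  (5,8):dx=+3,dy=-5->D; (5,9):dx=+9,dy=-9->D; (5,10):dx=+8,dy=-4->D; (6,7):dx=+4,dy=+13->C
  (6,8):dx=+2,dy=+6->C; (6,9):dx=+8,dy=+2->C; (6,10):dx=+7,dy=+7->C; (7,8):dx=-2,dy=-7->C
  (7,9):dx=+4,dy=-11->D; (7,10):dx=+3,dy=-6->D; (8,9):dx=+6,dy=-4->D; (8,10):dx=+5,dy=+1->C
  (9,10):dx=-1,dy=+5->D
Step 2: C = 13, D = 32, total pairs = 45.
Step 3: tau = (C - D)/(n(n-1)/2) = (13 - 32)/45 = -0.422222.
Step 4: Exact two-sided p-value (enumerate n! = 3628800 permutations of y under H0): p = 0.108313.
Step 5: alpha = 0.1. fail to reject H0.

tau_b = -0.4222 (C=13, D=32), p = 0.108313, fail to reject H0.


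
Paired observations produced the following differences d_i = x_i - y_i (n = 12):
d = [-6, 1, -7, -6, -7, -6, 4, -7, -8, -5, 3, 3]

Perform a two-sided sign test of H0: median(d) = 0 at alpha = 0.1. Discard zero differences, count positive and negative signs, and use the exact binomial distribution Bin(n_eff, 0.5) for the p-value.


Step 1: Discard zero differences. Original n = 12; n_eff = number of nonzero differences = 12.
Nonzero differences (with sign): -6, +1, -7, -6, -7, -6, +4, -7, -8, -5, +3, +3
Step 2: Count signs: positive = 4, negative = 8.
Step 3: Under H0: P(positive) = 0.5, so the number of positives S ~ Bin(12, 0.5).
Step 4: Two-sided exact p-value = sum of Bin(12,0.5) probabilities at or below the observed probability = 0.387695.
Step 5: alpha = 0.1. fail to reject H0.

n_eff = 12, pos = 4, neg = 8, p = 0.387695, fail to reject H0.


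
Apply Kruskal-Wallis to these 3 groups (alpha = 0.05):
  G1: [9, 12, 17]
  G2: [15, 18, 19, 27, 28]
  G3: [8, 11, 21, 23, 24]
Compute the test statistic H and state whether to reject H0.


Step 1: Combine all N = 13 observations and assign midranks.
sorted (value, group, rank): (8,G3,1), (9,G1,2), (11,G3,3), (12,G1,4), (15,G2,5), (17,G1,6), (18,G2,7), (19,G2,8), (21,G3,9), (23,G3,10), (24,G3,11), (27,G2,12), (28,G2,13)
Step 2: Sum ranks within each group.
R_1 = 12 (n_1 = 3)
R_2 = 45 (n_2 = 5)
R_3 = 34 (n_3 = 5)
Step 3: H = 12/(N(N+1)) * sum(R_i^2/n_i) - 3(N+1)
     = 12/(13*14) * (12^2/3 + 45^2/5 + 34^2/5) - 3*14
     = 0.065934 * 684.2 - 42
     = 3.112088.
Step 4: No ties, so H is used without correction.
Step 5: Under H0, H ~ chi^2(2); p-value = 0.210969.
Step 6: alpha = 0.05. fail to reject H0.

H = 3.1121, df = 2, p = 0.210969, fail to reject H0.


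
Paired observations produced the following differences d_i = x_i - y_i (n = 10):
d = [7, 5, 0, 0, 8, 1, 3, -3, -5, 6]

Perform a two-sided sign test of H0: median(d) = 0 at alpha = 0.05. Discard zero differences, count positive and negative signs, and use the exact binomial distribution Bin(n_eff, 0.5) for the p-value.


Step 1: Discard zero differences. Original n = 10; n_eff = number of nonzero differences = 8.
Nonzero differences (with sign): +7, +5, +8, +1, +3, -3, -5, +6
Step 2: Count signs: positive = 6, negative = 2.
Step 3: Under H0: P(positive) = 0.5, so the number of positives S ~ Bin(8, 0.5).
Step 4: Two-sided exact p-value = sum of Bin(8,0.5) probabilities at or below the observed probability = 0.289062.
Step 5: alpha = 0.05. fail to reject H0.

n_eff = 8, pos = 6, neg = 2, p = 0.289062, fail to reject H0.


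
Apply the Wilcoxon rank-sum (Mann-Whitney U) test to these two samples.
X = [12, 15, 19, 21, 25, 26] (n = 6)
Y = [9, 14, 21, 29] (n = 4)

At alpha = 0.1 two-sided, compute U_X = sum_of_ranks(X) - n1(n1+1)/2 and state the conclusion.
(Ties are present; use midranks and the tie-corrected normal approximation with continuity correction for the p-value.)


Step 1: Combine and sort all 10 observations; assign midranks.
sorted (value, group): (9,Y), (12,X), (14,Y), (15,X), (19,X), (21,X), (21,Y), (25,X), (26,X), (29,Y)
ranks: 9->1, 12->2, 14->3, 15->4, 19->5, 21->6.5, 21->6.5, 25->8, 26->9, 29->10
Step 2: Rank sum for X: R1 = 2 + 4 + 5 + 6.5 + 8 + 9 = 34.5.
Step 3: U_X = R1 - n1(n1+1)/2 = 34.5 - 6*7/2 = 34.5 - 21 = 13.5.
       U_Y = n1*n2 - U_X = 24 - 13.5 = 10.5.
Step 4: Ties are present, so use the tie-corrected normal approximation (with continuity correction) for the p-value.
Step 5: p-value = 0.830664; compare to alpha = 0.1. fail to reject H0.

U_X = 13.5, p = 0.830664, fail to reject H0 at alpha = 0.1.


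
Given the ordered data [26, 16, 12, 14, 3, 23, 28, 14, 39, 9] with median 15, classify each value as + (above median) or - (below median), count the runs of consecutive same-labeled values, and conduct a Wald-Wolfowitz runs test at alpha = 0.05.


Step 1: Compute median = 15; label A = above, B = below.
Labels in order: AABBBAABAB  (n_A = 5, n_B = 5)
Step 2: Count runs R = 6.
Step 3: Under H0 (random ordering), E[R] = 2*n_A*n_B/(n_A+n_B) + 1 = 2*5*5/10 + 1 = 6.0000.
        Var[R] = 2*n_A*n_B*(2*n_A*n_B - n_A - n_B) / ((n_A+n_B)^2 * (n_A+n_B-1)) = 2000/900 = 2.2222.
        SD[R] = 1.4907.
Step 4: R = E[R], so z = 0 with no continuity correction.
Step 5: Two-sided p-value via normal approximation = 2*(1 - Phi(|z|)) = 1.000000.
Step 6: alpha = 0.05. fail to reject H0.

R = 6, z = 0.0000, p = 1.000000, fail to reject H0.


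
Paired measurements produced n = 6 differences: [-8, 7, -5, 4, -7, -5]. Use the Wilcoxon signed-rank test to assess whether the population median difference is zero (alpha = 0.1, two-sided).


Step 1: Drop any zero differences (none here) and take |d_i|.
|d| = [8, 7, 5, 4, 7, 5]
Step 2: Midrank |d_i| (ties get averaged ranks).
ranks: |8|->6, |7|->4.5, |5|->2.5, |4|->1, |7|->4.5, |5|->2.5
Step 3: Attach original signs; sum ranks with positive sign and with negative sign.
W+ = 4.5 + 1 = 5.5
W- = 6 + 2.5 + 4.5 + 2.5 = 15.5
(Check: W+ + W- = 21 should equal n(n+1)/2 = 21.)
Step 4: Test statistic W = min(W+, W-) = 5.5.
Step 5: Ties in |d|, so use the tie-corrected normal approximation.
        E[W] = n(n+1)/4 = 6*7/4 = 10.5.
        Tie groups: |d|=5 (t=2), |d|=7 (t=2); sum(t^3 - t) = 12.
        Var[W] = n(n+1)(2n+1)/24 - sum(t^3-t)/48 = 546/24 - 12/48 = 22.5.
        z = (W - E[W]) / sqrt(Var[W]) = (5.5 - 10.5) / 4.7434 = -1.0541.
        Two-sided p = 2*Phi(z) = 0.291841.
Step 6: alpha = 0.1. fail to reject H0.

W+ = 5.5, W- = 15.5, W = min = 5.5, p = 0.291841, fail to reject H0.


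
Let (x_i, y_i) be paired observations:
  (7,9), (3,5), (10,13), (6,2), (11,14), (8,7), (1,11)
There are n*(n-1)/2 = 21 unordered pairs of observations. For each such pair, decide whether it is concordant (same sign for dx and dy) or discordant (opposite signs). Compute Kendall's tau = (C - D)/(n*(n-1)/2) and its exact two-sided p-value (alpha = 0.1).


Step 1: Enumerate the 21 unordered pairs (i,j) with i<j and classify each by sign(x_j-x_i) * sign(y_j-y_i).
  (1,2):dx=-4,dy=-4->C; (1,3):dx=+3,dy=+4->C; (1,4):dx=-1,dy=-7->C; (1,5):dx=+4,dy=+5->C
  (1,6):dx=+1,dy=-2->D; (1,7):dx=-6,dy=+2->D; (2,3):dx=+7,dy=+8->C; (2,4):dx=+3,dy=-3->D
  (2,5):dx=+8,dy=+9->C; (2,6):dx=+5,dy=+2->C; (2,7):dx=-2,dy=+6->D; (3,4):dx=-4,dy=-11->C
  (3,5):dx=+1,dy=+1->C; (3,6):dx=-2,dy=-6->C; (3,7):dx=-9,dy=-2->C; (4,5):dx=+5,dy=+12->C
  (4,6):dx=+2,dy=+5->C; (4,7):dx=-5,dy=+9->D; (5,6):dx=-3,dy=-7->C; (5,7):dx=-10,dy=-3->C
  (6,7):dx=-7,dy=+4->D
Step 2: C = 15, D = 6, total pairs = 21.
Step 3: tau = (C - D)/(n(n-1)/2) = (15 - 6)/21 = 0.428571.
Step 4: Exact two-sided p-value (enumerate n! = 5040 permutations of y under H0): p = 0.238889.
Step 5: alpha = 0.1. fail to reject H0.

tau_b = 0.4286 (C=15, D=6), p = 0.238889, fail to reject H0.


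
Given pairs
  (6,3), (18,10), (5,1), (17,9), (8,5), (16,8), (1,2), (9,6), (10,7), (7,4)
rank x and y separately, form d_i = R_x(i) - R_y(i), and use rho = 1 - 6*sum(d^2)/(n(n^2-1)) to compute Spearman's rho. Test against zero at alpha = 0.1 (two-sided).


Step 1: Rank x and y separately (midranks; no ties here).
rank(x): 6->3, 18->10, 5->2, 17->9, 8->5, 16->8, 1->1, 9->6, 10->7, 7->4
rank(y): 3->3, 10->10, 1->1, 9->9, 5->5, 8->8, 2->2, 6->6, 7->7, 4->4
Step 2: d_i = R_x(i) - R_y(i); compute d_i^2.
  (3-3)^2=0, (10-10)^2=0, (2-1)^2=1, (9-9)^2=0, (5-5)^2=0, (8-8)^2=0, (1-2)^2=1, (6-6)^2=0, (7-7)^2=0, (4-4)^2=0
sum(d^2) = 2.
Step 3: rho = 1 - 6*2 / (10*(10^2 - 1)) = 1 - 12/990 = 0.987879.
Step 4: Under H0, t = rho * sqrt((n-2)/(1-rho^2)) = 18.0003 ~ t(8).
Step 5: Two-sided p-value from the t-distribution with 8 df = 0.000000.
Step 6: alpha = 0.1. reject H0.

rho = 0.9879, p = 0.000000, reject H0 at alpha = 0.1.


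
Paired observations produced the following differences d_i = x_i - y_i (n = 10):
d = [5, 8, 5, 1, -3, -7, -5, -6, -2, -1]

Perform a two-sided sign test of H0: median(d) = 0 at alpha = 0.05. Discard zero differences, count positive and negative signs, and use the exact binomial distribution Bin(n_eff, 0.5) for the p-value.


Step 1: Discard zero differences. Original n = 10; n_eff = number of nonzero differences = 10.
Nonzero differences (with sign): +5, +8, +5, +1, -3, -7, -5, -6, -2, -1
Step 2: Count signs: positive = 4, negative = 6.
Step 3: Under H0: P(positive) = 0.5, so the number of positives S ~ Bin(10, 0.5).
Step 4: Two-sided exact p-value = sum of Bin(10,0.5) probabilities at or below the observed probability = 0.753906.
Step 5: alpha = 0.05. fail to reject H0.

n_eff = 10, pos = 4, neg = 6, p = 0.753906, fail to reject H0.


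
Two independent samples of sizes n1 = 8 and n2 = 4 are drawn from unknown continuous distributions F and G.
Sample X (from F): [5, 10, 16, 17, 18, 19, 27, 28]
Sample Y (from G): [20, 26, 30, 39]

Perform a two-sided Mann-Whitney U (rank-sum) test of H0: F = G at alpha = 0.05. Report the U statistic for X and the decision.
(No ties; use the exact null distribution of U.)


Step 1: Combine and sort all 12 observations; assign midranks.
sorted (value, group): (5,X), (10,X), (16,X), (17,X), (18,X), (19,X), (20,Y), (26,Y), (27,X), (28,X), (30,Y), (39,Y)
ranks: 5->1, 10->2, 16->3, 17->4, 18->5, 19->6, 20->7, 26->8, 27->9, 28->10, 30->11, 39->12
Step 2: Rank sum for X: R1 = 1 + 2 + 3 + 4 + 5 + 6 + 9 + 10 = 40.
Step 3: U_X = R1 - n1(n1+1)/2 = 40 - 8*9/2 = 40 - 36 = 4.
       U_Y = n1*n2 - U_X = 32 - 4 = 28.
Step 4: No ties, so the exact null distribution of U (based on enumerating the C(12,8) = 495 equally likely rank assignments) gives the two-sided p-value.
Step 5: p-value = 0.048485; compare to alpha = 0.05. reject H0.

U_X = 4, p = 0.048485, reject H0 at alpha = 0.05.


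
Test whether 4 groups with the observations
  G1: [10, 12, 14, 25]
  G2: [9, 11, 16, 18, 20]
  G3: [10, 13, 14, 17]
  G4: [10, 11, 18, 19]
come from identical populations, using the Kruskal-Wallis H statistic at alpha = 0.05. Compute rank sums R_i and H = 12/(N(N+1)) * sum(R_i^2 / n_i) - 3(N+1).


Step 1: Combine all N = 17 observations and assign midranks.
sorted (value, group, rank): (9,G2,1), (10,G1,3), (10,G3,3), (10,G4,3), (11,G2,5.5), (11,G4,5.5), (12,G1,7), (13,G3,8), (14,G1,9.5), (14,G3,9.5), (16,G2,11), (17,G3,12), (18,G2,13.5), (18,G4,13.5), (19,G4,15), (20,G2,16), (25,G1,17)
Step 2: Sum ranks within each group.
R_1 = 36.5 (n_1 = 4)
R_2 = 47 (n_2 = 5)
R_3 = 32.5 (n_3 = 4)
R_4 = 37 (n_4 = 4)
Step 3: H = 12/(N(N+1)) * sum(R_i^2/n_i) - 3(N+1)
     = 12/(17*18) * (36.5^2/4 + 47^2/5 + 32.5^2/4 + 37^2/4) - 3*18
     = 0.039216 * 1381.17 - 54
     = 0.163725.
Step 4: Ties present; correction factor C = 1 - 42/(17^3 - 17) = 0.991422. Corrected H = 0.163725 / 0.991422 = 0.165142.
Step 5: Under H0, H ~ chi^2(3); p-value = 0.983010.
Step 6: alpha = 0.05. fail to reject H0.

H = 0.1651, df = 3, p = 0.983010, fail to reject H0.


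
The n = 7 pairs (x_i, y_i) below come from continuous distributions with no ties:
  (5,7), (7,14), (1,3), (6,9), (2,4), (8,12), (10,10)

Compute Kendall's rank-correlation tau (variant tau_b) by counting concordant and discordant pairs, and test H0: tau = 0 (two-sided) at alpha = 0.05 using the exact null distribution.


Step 1: Enumerate the 21 unordered pairs (i,j) with i<j and classify each by sign(x_j-x_i) * sign(y_j-y_i).
  (1,2):dx=+2,dy=+7->C; (1,3):dx=-4,dy=-4->C; (1,4):dx=+1,dy=+2->C; (1,5):dx=-3,dy=-3->C
  (1,6):dx=+3,dy=+5->C; (1,7):dx=+5,dy=+3->C; (2,3):dx=-6,dy=-11->C; (2,4):dx=-1,dy=-5->C
  (2,5):dx=-5,dy=-10->C; (2,6):dx=+1,dy=-2->D; (2,7):dx=+3,dy=-4->D; (3,4):dx=+5,dy=+6->C
  (3,5):dx=+1,dy=+1->C; (3,6):dx=+7,dy=+9->C; (3,7):dx=+9,dy=+7->C; (4,5):dx=-4,dy=-5->C
  (4,6):dx=+2,dy=+3->C; (4,7):dx=+4,dy=+1->C; (5,6):dx=+6,dy=+8->C; (5,7):dx=+8,dy=+6->C
  (6,7):dx=+2,dy=-2->D
Step 2: C = 18, D = 3, total pairs = 21.
Step 3: tau = (C - D)/(n(n-1)/2) = (18 - 3)/21 = 0.714286.
Step 4: Exact two-sided p-value (enumerate n! = 5040 permutations of y under H0): p = 0.030159.
Step 5: alpha = 0.05. reject H0.

tau_b = 0.7143 (C=18, D=3), p = 0.030159, reject H0.


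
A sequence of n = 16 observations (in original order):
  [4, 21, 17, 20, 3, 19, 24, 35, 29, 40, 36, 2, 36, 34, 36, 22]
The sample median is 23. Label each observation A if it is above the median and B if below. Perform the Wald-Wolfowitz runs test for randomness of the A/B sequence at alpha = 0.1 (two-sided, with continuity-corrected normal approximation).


Step 1: Compute median = 23; label A = above, B = below.
Labels in order: BBBBBBAAAAABAAAB  (n_A = 8, n_B = 8)
Step 2: Count runs R = 5.
Step 3: Under H0 (random ordering), E[R] = 2*n_A*n_B/(n_A+n_B) + 1 = 2*8*8/16 + 1 = 9.0000.
        Var[R] = 2*n_A*n_B*(2*n_A*n_B - n_A - n_B) / ((n_A+n_B)^2 * (n_A+n_B-1)) = 14336/3840 = 3.7333.
        SD[R] = 1.9322.
Step 4: Continuity-corrected z = (R + 0.5 - E[R]) / SD[R] = (5 + 0.5 - 9.0000) / 1.9322 = -1.8114.
Step 5: Two-sided p-value via normal approximation = 2*(1 - Phi(|z|)) = 0.070076.
Step 6: alpha = 0.1. reject H0.

R = 5, z = -1.8114, p = 0.070076, reject H0.


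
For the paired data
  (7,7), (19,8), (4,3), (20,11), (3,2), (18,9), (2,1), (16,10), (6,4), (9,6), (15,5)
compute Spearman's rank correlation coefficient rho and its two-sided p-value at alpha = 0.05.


Step 1: Rank x and y separately (midranks; no ties here).
rank(x): 7->5, 19->10, 4->3, 20->11, 3->2, 18->9, 2->1, 16->8, 6->4, 9->6, 15->7
rank(y): 7->7, 8->8, 3->3, 11->11, 2->2, 9->9, 1->1, 10->10, 4->4, 6->6, 5->5
Step 2: d_i = R_x(i) - R_y(i); compute d_i^2.
  (5-7)^2=4, (10-8)^2=4, (3-3)^2=0, (11-11)^2=0, (2-2)^2=0, (9-9)^2=0, (1-1)^2=0, (8-10)^2=4, (4-4)^2=0, (6-6)^2=0, (7-5)^2=4
sum(d^2) = 16.
Step 3: rho = 1 - 6*16 / (11*(11^2 - 1)) = 1 - 96/1320 = 0.927273.
Step 4: Under H0, t = rho * sqrt((n-2)/(1-rho^2)) = 7.4303 ~ t(9).
Step 5: Two-sided p-value from the t-distribution with 9 df = 0.000040.
Step 6: alpha = 0.05. reject H0.

rho = 0.9273, p = 0.000040, reject H0 at alpha = 0.05.


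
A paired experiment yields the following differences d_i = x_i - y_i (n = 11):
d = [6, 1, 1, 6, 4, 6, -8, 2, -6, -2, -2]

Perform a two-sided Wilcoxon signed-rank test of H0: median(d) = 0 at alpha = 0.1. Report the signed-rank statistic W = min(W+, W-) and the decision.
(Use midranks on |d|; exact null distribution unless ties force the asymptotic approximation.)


Step 1: Drop any zero differences (none here) and take |d_i|.
|d| = [6, 1, 1, 6, 4, 6, 8, 2, 6, 2, 2]
Step 2: Midrank |d_i| (ties get averaged ranks).
ranks: |6|->8.5, |1|->1.5, |1|->1.5, |6|->8.5, |4|->6, |6|->8.5, |8|->11, |2|->4, |6|->8.5, |2|->4, |2|->4
Step 3: Attach original signs; sum ranks with positive sign and with negative sign.
W+ = 8.5 + 1.5 + 1.5 + 8.5 + 6 + 8.5 + 4 = 38.5
W- = 11 + 8.5 + 4 + 4 = 27.5
(Check: W+ + W- = 66 should equal n(n+1)/2 = 66.)
Step 4: Test statistic W = min(W+, W-) = 27.5.
Step 5: Ties in |d|, so use the tie-corrected normal approximation.
        E[W] = n(n+1)/4 = 11*12/4 = 33.
        Tie groups: |d|=1 (t=2), |d|=2 (t=3), |d|=6 (t=4); sum(t^3 - t) = 90.
        Var[W] = n(n+1)(2n+1)/24 - sum(t^3-t)/48 = 3036/24 - 90/48 = 124.625.
        z = (W - E[W]) / sqrt(Var[W]) = (27.5 - 33) / 11.1636 = -0.4927.
        Two-sided p = 2*Phi(z) = 0.622243.
Step 6: alpha = 0.1. fail to reject H0.

W+ = 38.5, W- = 27.5, W = min = 27.5, p = 0.622243, fail to reject H0.


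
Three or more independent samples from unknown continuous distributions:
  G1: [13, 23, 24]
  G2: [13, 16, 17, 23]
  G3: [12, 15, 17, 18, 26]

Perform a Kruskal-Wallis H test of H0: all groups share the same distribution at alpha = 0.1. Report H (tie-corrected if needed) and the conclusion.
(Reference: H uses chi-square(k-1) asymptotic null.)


Step 1: Combine all N = 12 observations and assign midranks.
sorted (value, group, rank): (12,G3,1), (13,G1,2.5), (13,G2,2.5), (15,G3,4), (16,G2,5), (17,G2,6.5), (17,G3,6.5), (18,G3,8), (23,G1,9.5), (23,G2,9.5), (24,G1,11), (26,G3,12)
Step 2: Sum ranks within each group.
R_1 = 23 (n_1 = 3)
R_2 = 23.5 (n_2 = 4)
R_3 = 31.5 (n_3 = 5)
Step 3: H = 12/(N(N+1)) * sum(R_i^2/n_i) - 3(N+1)
     = 12/(12*13) * (23^2/3 + 23.5^2/4 + 31.5^2/5) - 3*13
     = 0.076923 * 512.846 - 39
     = 0.449679.
Step 4: Ties present; correction factor C = 1 - 18/(12^3 - 12) = 0.989510. Corrected H = 0.449679 / 0.989510 = 0.454446.
Step 5: Under H0, H ~ chi^2(2); p-value = 0.796743.
Step 6: alpha = 0.1. fail to reject H0.

H = 0.4544, df = 2, p = 0.796743, fail to reject H0.


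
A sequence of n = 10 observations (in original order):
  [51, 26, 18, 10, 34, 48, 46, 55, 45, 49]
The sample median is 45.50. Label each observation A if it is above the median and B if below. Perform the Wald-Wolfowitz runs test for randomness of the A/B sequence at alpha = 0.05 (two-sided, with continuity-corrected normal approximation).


Step 1: Compute median = 45.50; label A = above, B = below.
Labels in order: ABBBBAAABA  (n_A = 5, n_B = 5)
Step 2: Count runs R = 5.
Step 3: Under H0 (random ordering), E[R] = 2*n_A*n_B/(n_A+n_B) + 1 = 2*5*5/10 + 1 = 6.0000.
        Var[R] = 2*n_A*n_B*(2*n_A*n_B - n_A - n_B) / ((n_A+n_B)^2 * (n_A+n_B-1)) = 2000/900 = 2.2222.
        SD[R] = 1.4907.
Step 4: Continuity-corrected z = (R + 0.5 - E[R]) / SD[R] = (5 + 0.5 - 6.0000) / 1.4907 = -0.3354.
Step 5: Two-sided p-value via normal approximation = 2*(1 - Phi(|z|)) = 0.737316.
Step 6: alpha = 0.05. fail to reject H0.

R = 5, z = -0.3354, p = 0.737316, fail to reject H0.


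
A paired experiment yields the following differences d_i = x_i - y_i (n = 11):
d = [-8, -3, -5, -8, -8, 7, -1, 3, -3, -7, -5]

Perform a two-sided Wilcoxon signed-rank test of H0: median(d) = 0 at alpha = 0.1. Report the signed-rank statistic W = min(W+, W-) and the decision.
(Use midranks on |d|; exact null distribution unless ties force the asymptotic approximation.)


Step 1: Drop any zero differences (none here) and take |d_i|.
|d| = [8, 3, 5, 8, 8, 7, 1, 3, 3, 7, 5]
Step 2: Midrank |d_i| (ties get averaged ranks).
ranks: |8|->10, |3|->3, |5|->5.5, |8|->10, |8|->10, |7|->7.5, |1|->1, |3|->3, |3|->3, |7|->7.5, |5|->5.5
Step 3: Attach original signs; sum ranks with positive sign and with negative sign.
W+ = 7.5 + 3 = 10.5
W- = 10 + 3 + 5.5 + 10 + 10 + 1 + 3 + 7.5 + 5.5 = 55.5
(Check: W+ + W- = 66 should equal n(n+1)/2 = 66.)
Step 4: Test statistic W = min(W+, W-) = 10.5.
Step 5: Ties in |d|, so use the tie-corrected normal approximation.
        E[W] = n(n+1)/4 = 11*12/4 = 33.
        Tie groups: |d|=3 (t=3), |d|=5 (t=2), |d|=7 (t=2), |d|=8 (t=3); sum(t^3 - t) = 60.
        Var[W] = n(n+1)(2n+1)/24 - sum(t^3-t)/48 = 3036/24 - 60/48 = 125.25.
        z = (W - E[W]) / sqrt(Var[W]) = (10.5 - 33) / 11.1915 = -2.0105.
        Two-sided p = 2*Phi(z) = 0.044383.
Step 6: alpha = 0.1. reject H0.

W+ = 10.5, W- = 55.5, W = min = 10.5, p = 0.044383, reject H0.


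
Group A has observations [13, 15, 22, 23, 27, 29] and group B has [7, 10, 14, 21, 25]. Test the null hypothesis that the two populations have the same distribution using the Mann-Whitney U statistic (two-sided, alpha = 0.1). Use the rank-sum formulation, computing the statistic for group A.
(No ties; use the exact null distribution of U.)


Step 1: Combine and sort all 11 observations; assign midranks.
sorted (value, group): (7,Y), (10,Y), (13,X), (14,Y), (15,X), (21,Y), (22,X), (23,X), (25,Y), (27,X), (29,X)
ranks: 7->1, 10->2, 13->3, 14->4, 15->5, 21->6, 22->7, 23->8, 25->9, 27->10, 29->11
Step 2: Rank sum for X: R1 = 3 + 5 + 7 + 8 + 10 + 11 = 44.
Step 3: U_X = R1 - n1(n1+1)/2 = 44 - 6*7/2 = 44 - 21 = 23.
       U_Y = n1*n2 - U_X = 30 - 23 = 7.
Step 4: No ties, so the exact null distribution of U (based on enumerating the C(11,6) = 462 equally likely rank assignments) gives the two-sided p-value.
Step 5: p-value = 0.177489; compare to alpha = 0.1. fail to reject H0.

U_X = 23, p = 0.177489, fail to reject H0 at alpha = 0.1.


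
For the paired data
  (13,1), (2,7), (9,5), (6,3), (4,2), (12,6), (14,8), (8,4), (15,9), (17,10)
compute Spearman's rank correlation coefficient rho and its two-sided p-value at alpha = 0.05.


Step 1: Rank x and y separately (midranks; no ties here).
rank(x): 13->7, 2->1, 9->5, 6->3, 4->2, 12->6, 14->8, 8->4, 15->9, 17->10
rank(y): 1->1, 7->7, 5->5, 3->3, 2->2, 6->6, 8->8, 4->4, 9->9, 10->10
Step 2: d_i = R_x(i) - R_y(i); compute d_i^2.
  (7-1)^2=36, (1-7)^2=36, (5-5)^2=0, (3-3)^2=0, (2-2)^2=0, (6-6)^2=0, (8-8)^2=0, (4-4)^2=0, (9-9)^2=0, (10-10)^2=0
sum(d^2) = 72.
Step 3: rho = 1 - 6*72 / (10*(10^2 - 1)) = 1 - 432/990 = 0.563636.
Step 4: Under H0, t = rho * sqrt((n-2)/(1-rho^2)) = 1.9300 ~ t(8).
Step 5: Two-sided p-value from the t-distribution with 8 df = 0.089724.
Step 6: alpha = 0.05. fail to reject H0.

rho = 0.5636, p = 0.089724, fail to reject H0 at alpha = 0.05.


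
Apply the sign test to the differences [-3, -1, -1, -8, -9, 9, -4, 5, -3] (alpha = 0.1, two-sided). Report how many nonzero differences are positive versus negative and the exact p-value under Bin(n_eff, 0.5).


Step 1: Discard zero differences. Original n = 9; n_eff = number of nonzero differences = 9.
Nonzero differences (with sign): -3, -1, -1, -8, -9, +9, -4, +5, -3
Step 2: Count signs: positive = 2, negative = 7.
Step 3: Under H0: P(positive) = 0.5, so the number of positives S ~ Bin(9, 0.5).
Step 4: Two-sided exact p-value = sum of Bin(9,0.5) probabilities at or below the observed probability = 0.179688.
Step 5: alpha = 0.1. fail to reject H0.

n_eff = 9, pos = 2, neg = 7, p = 0.179688, fail to reject H0.


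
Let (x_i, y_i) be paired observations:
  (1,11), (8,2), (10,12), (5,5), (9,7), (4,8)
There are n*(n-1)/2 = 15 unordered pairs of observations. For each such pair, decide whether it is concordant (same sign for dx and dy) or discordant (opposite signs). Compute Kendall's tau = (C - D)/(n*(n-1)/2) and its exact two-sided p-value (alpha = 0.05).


Step 1: Enumerate the 15 unordered pairs (i,j) with i<j and classify each by sign(x_j-x_i) * sign(y_j-y_i).
  (1,2):dx=+7,dy=-9->D; (1,3):dx=+9,dy=+1->C; (1,4):dx=+4,dy=-6->D; (1,5):dx=+8,dy=-4->D
  (1,6):dx=+3,dy=-3->D; (2,3):dx=+2,dy=+10->C; (2,4):dx=-3,dy=+3->D; (2,5):dx=+1,dy=+5->C
  (2,6):dx=-4,dy=+6->D; (3,4):dx=-5,dy=-7->C; (3,5):dx=-1,dy=-5->C; (3,6):dx=-6,dy=-4->C
  (4,5):dx=+4,dy=+2->C; (4,6):dx=-1,dy=+3->D; (5,6):dx=-5,dy=+1->D
Step 2: C = 7, D = 8, total pairs = 15.
Step 3: tau = (C - D)/(n(n-1)/2) = (7 - 8)/15 = -0.066667.
Step 4: Exact two-sided p-value (enumerate n! = 720 permutations of y under H0): p = 1.000000.
Step 5: alpha = 0.05. fail to reject H0.

tau_b = -0.0667 (C=7, D=8), p = 1.000000, fail to reject H0.


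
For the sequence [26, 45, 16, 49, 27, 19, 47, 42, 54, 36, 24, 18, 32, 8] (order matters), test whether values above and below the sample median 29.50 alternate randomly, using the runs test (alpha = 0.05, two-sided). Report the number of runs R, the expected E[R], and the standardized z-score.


Step 1: Compute median = 29.50; label A = above, B = below.
Labels in order: BABABBAAAABBAB  (n_A = 7, n_B = 7)
Step 2: Count runs R = 9.
Step 3: Under H0 (random ordering), E[R] = 2*n_A*n_B/(n_A+n_B) + 1 = 2*7*7/14 + 1 = 8.0000.
        Var[R] = 2*n_A*n_B*(2*n_A*n_B - n_A - n_B) / ((n_A+n_B)^2 * (n_A+n_B-1)) = 8232/2548 = 3.2308.
        SD[R] = 1.7974.
Step 4: Continuity-corrected z = (R - 0.5 - E[R]) / SD[R] = (9 - 0.5 - 8.0000) / 1.7974 = 0.2782.
Step 5: Two-sided p-value via normal approximation = 2*(1 - Phi(|z|)) = 0.780879.
Step 6: alpha = 0.05. fail to reject H0.

R = 9, z = 0.2782, p = 0.780879, fail to reject H0.


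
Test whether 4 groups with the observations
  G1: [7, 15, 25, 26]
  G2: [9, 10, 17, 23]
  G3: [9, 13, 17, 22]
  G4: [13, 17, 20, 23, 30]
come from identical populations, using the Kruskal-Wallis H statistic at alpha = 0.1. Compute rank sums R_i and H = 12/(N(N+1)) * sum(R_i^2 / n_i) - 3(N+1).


Step 1: Combine all N = 17 observations and assign midranks.
sorted (value, group, rank): (7,G1,1), (9,G2,2.5), (9,G3,2.5), (10,G2,4), (13,G3,5.5), (13,G4,5.5), (15,G1,7), (17,G2,9), (17,G3,9), (17,G4,9), (20,G4,11), (22,G3,12), (23,G2,13.5), (23,G4,13.5), (25,G1,15), (26,G1,16), (30,G4,17)
Step 2: Sum ranks within each group.
R_1 = 39 (n_1 = 4)
R_2 = 29 (n_2 = 4)
R_3 = 29 (n_3 = 4)
R_4 = 56 (n_4 = 5)
Step 3: H = 12/(N(N+1)) * sum(R_i^2/n_i) - 3(N+1)
     = 12/(17*18) * (39^2/4 + 29^2/4 + 29^2/4 + 56^2/5) - 3*18
     = 0.039216 * 1427.95 - 54
     = 1.998039.
Step 4: Ties present; correction factor C = 1 - 42/(17^3 - 17) = 0.991422. Corrected H = 1.998039 / 0.991422 = 2.015328.
Step 5: Under H0, H ~ chi^2(3); p-value = 0.569232.
Step 6: alpha = 0.1. fail to reject H0.

H = 2.0153, df = 3, p = 0.569232, fail to reject H0.


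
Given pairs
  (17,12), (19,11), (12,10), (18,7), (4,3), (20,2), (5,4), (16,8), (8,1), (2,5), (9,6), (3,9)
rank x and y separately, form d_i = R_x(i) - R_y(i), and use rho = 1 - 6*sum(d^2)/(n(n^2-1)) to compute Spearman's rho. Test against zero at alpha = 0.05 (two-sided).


Step 1: Rank x and y separately (midranks; no ties here).
rank(x): 17->9, 19->11, 12->7, 18->10, 4->3, 20->12, 5->4, 16->8, 8->5, 2->1, 9->6, 3->2
rank(y): 12->12, 11->11, 10->10, 7->7, 3->3, 2->2, 4->4, 8->8, 1->1, 5->5, 6->6, 9->9
Step 2: d_i = R_x(i) - R_y(i); compute d_i^2.
  (9-12)^2=9, (11-11)^2=0, (7-10)^2=9, (10-7)^2=9, (3-3)^2=0, (12-2)^2=100, (4-4)^2=0, (8-8)^2=0, (5-1)^2=16, (1-5)^2=16, (6-6)^2=0, (2-9)^2=49
sum(d^2) = 208.
Step 3: rho = 1 - 6*208 / (12*(12^2 - 1)) = 1 - 1248/1716 = 0.272727.
Step 4: Under H0, t = rho * sqrt((n-2)/(1-rho^2)) = 0.8964 ~ t(10).
Step 5: Two-sided p-value from the t-distribution with 10 df = 0.391097.
Step 6: alpha = 0.05. fail to reject H0.

rho = 0.2727, p = 0.391097, fail to reject H0 at alpha = 0.05.


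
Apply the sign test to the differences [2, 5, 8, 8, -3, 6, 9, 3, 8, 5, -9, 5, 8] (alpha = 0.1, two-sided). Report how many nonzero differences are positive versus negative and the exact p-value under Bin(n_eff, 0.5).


Step 1: Discard zero differences. Original n = 13; n_eff = number of nonzero differences = 13.
Nonzero differences (with sign): +2, +5, +8, +8, -3, +6, +9, +3, +8, +5, -9, +5, +8
Step 2: Count signs: positive = 11, negative = 2.
Step 3: Under H0: P(positive) = 0.5, so the number of positives S ~ Bin(13, 0.5).
Step 4: Two-sided exact p-value = sum of Bin(13,0.5) probabilities at or below the observed probability = 0.022461.
Step 5: alpha = 0.1. reject H0.

n_eff = 13, pos = 11, neg = 2, p = 0.022461, reject H0.


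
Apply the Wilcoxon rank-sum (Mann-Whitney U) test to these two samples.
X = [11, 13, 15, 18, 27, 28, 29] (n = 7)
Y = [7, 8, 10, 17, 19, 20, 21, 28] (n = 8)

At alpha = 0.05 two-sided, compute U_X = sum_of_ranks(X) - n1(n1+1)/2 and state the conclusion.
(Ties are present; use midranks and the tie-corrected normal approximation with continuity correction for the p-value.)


Step 1: Combine and sort all 15 observations; assign midranks.
sorted (value, group): (7,Y), (8,Y), (10,Y), (11,X), (13,X), (15,X), (17,Y), (18,X), (19,Y), (20,Y), (21,Y), (27,X), (28,X), (28,Y), (29,X)
ranks: 7->1, 8->2, 10->3, 11->4, 13->5, 15->6, 17->7, 18->8, 19->9, 20->10, 21->11, 27->12, 28->13.5, 28->13.5, 29->15
Step 2: Rank sum for X: R1 = 4 + 5 + 6 + 8 + 12 + 13.5 + 15 = 63.5.
Step 3: U_X = R1 - n1(n1+1)/2 = 63.5 - 7*8/2 = 63.5 - 28 = 35.5.
       U_Y = n1*n2 - U_X = 56 - 35.5 = 20.5.
Step 4: Ties are present, so use the tie-corrected normal approximation (with continuity correction) for the p-value.
Step 5: p-value = 0.417471; compare to alpha = 0.05. fail to reject H0.

U_X = 35.5, p = 0.417471, fail to reject H0 at alpha = 0.05.


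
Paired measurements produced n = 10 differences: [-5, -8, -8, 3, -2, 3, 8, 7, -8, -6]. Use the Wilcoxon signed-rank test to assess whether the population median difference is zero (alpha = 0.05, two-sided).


Step 1: Drop any zero differences (none here) and take |d_i|.
|d| = [5, 8, 8, 3, 2, 3, 8, 7, 8, 6]
Step 2: Midrank |d_i| (ties get averaged ranks).
ranks: |5|->4, |8|->8.5, |8|->8.5, |3|->2.5, |2|->1, |3|->2.5, |8|->8.5, |7|->6, |8|->8.5, |6|->5
Step 3: Attach original signs; sum ranks with positive sign and with negative sign.
W+ = 2.5 + 2.5 + 8.5 + 6 = 19.5
W- = 4 + 8.5 + 8.5 + 1 + 8.5 + 5 = 35.5
(Check: W+ + W- = 55 should equal n(n+1)/2 = 55.)
Step 4: Test statistic W = min(W+, W-) = 19.5.
Step 5: Ties in |d|, so use the tie-corrected normal approximation.
        E[W] = n(n+1)/4 = 10*11/4 = 27.5.
        Tie groups: |d|=3 (t=2), |d|=8 (t=4); sum(t^3 - t) = 66.
        Var[W] = n(n+1)(2n+1)/24 - sum(t^3-t)/48 = 2310/24 - 66/48 = 94.875.
        z = (W - E[W]) / sqrt(Var[W]) = (19.5 - 27.5) / 9.7404 = -0.8213.
        Two-sided p = 2*Phi(z) = 0.411462.
Step 6: alpha = 0.05. fail to reject H0.

W+ = 19.5, W- = 35.5, W = min = 19.5, p = 0.411462, fail to reject H0.


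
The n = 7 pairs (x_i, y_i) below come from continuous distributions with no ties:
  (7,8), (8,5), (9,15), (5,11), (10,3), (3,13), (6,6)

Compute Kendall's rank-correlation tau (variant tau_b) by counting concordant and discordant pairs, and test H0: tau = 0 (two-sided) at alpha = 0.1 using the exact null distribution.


Step 1: Enumerate the 21 unordered pairs (i,j) with i<j and classify each by sign(x_j-x_i) * sign(y_j-y_i).
  (1,2):dx=+1,dy=-3->D; (1,3):dx=+2,dy=+7->C; (1,4):dx=-2,dy=+3->D; (1,5):dx=+3,dy=-5->D
  (1,6):dx=-4,dy=+5->D; (1,7):dx=-1,dy=-2->C; (2,3):dx=+1,dy=+10->C; (2,4):dx=-3,dy=+6->D
  (2,5):dx=+2,dy=-2->D; (2,6):dx=-5,dy=+8->D; (2,7):dx=-2,dy=+1->D; (3,4):dx=-4,dy=-4->C
  (3,5):dx=+1,dy=-12->D; (3,6):dx=-6,dy=-2->C; (3,7):dx=-3,dy=-9->C; (4,5):dx=+5,dy=-8->D
  (4,6):dx=-2,dy=+2->D; (4,7):dx=+1,dy=-5->D; (5,6):dx=-7,dy=+10->D; (5,7):dx=-4,dy=+3->D
  (6,7):dx=+3,dy=-7->D
Step 2: C = 6, D = 15, total pairs = 21.
Step 3: tau = (C - D)/(n(n-1)/2) = (6 - 15)/21 = -0.428571.
Step 4: Exact two-sided p-value (enumerate n! = 5040 permutations of y under H0): p = 0.238889.
Step 5: alpha = 0.1. fail to reject H0.

tau_b = -0.4286 (C=6, D=15), p = 0.238889, fail to reject H0.


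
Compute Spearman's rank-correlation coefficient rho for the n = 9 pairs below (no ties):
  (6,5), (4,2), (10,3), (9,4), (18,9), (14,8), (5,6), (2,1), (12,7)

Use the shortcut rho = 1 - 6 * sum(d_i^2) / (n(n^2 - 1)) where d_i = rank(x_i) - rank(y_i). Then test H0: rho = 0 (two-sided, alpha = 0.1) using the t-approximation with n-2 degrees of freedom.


Step 1: Rank x and y separately (midranks; no ties here).
rank(x): 6->4, 4->2, 10->6, 9->5, 18->9, 14->8, 5->3, 2->1, 12->7
rank(y): 5->5, 2->2, 3->3, 4->4, 9->9, 8->8, 6->6, 1->1, 7->7
Step 2: d_i = R_x(i) - R_y(i); compute d_i^2.
  (4-5)^2=1, (2-2)^2=0, (6-3)^2=9, (5-4)^2=1, (9-9)^2=0, (8-8)^2=0, (3-6)^2=9, (1-1)^2=0, (7-7)^2=0
sum(d^2) = 20.
Step 3: rho = 1 - 6*20 / (9*(9^2 - 1)) = 1 - 120/720 = 0.833333.
Step 4: Under H0, t = rho * sqrt((n-2)/(1-rho^2)) = 3.9886 ~ t(7).
Step 5: Two-sided p-value from the t-distribution with 7 df = 0.005266.
Step 6: alpha = 0.1. reject H0.

rho = 0.8333, p = 0.005266, reject H0 at alpha = 0.1.


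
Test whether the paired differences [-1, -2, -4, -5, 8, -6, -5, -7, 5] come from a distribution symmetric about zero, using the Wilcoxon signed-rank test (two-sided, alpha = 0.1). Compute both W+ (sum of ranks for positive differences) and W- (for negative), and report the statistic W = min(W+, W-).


Step 1: Drop any zero differences (none here) and take |d_i|.
|d| = [1, 2, 4, 5, 8, 6, 5, 7, 5]
Step 2: Midrank |d_i| (ties get averaged ranks).
ranks: |1|->1, |2|->2, |4|->3, |5|->5, |8|->9, |6|->7, |5|->5, |7|->8, |5|->5
Step 3: Attach original signs; sum ranks with positive sign and with negative sign.
W+ = 9 + 5 = 14
W- = 1 + 2 + 3 + 5 + 7 + 5 + 8 = 31
(Check: W+ + W- = 45 should equal n(n+1)/2 = 45.)
Step 4: Test statistic W = min(W+, W-) = 14.
Step 5: Ties in |d|, so use the tie-corrected normal approximation.
        E[W] = n(n+1)/4 = 9*10/4 = 22.5.
        Tie groups: |d|=5 (t=3); sum(t^3 - t) = 24.
        Var[W] = n(n+1)(2n+1)/24 - sum(t^3-t)/48 = 1710/24 - 24/48 = 70.75.
        z = (W - E[W]) / sqrt(Var[W]) = (14 - 22.5) / 8.4113 = -1.0105.
        Two-sided p = 2*Phi(z) = 0.312234.
Step 6: alpha = 0.1. fail to reject H0.

W+ = 14, W- = 31, W = min = 14, p = 0.312234, fail to reject H0.


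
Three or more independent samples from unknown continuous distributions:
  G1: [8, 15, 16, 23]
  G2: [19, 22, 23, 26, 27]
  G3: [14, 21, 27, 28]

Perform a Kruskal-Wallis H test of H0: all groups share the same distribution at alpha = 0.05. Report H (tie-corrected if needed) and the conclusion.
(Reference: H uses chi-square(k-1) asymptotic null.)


Step 1: Combine all N = 13 observations and assign midranks.
sorted (value, group, rank): (8,G1,1), (14,G3,2), (15,G1,3), (16,G1,4), (19,G2,5), (21,G3,6), (22,G2,7), (23,G1,8.5), (23,G2,8.5), (26,G2,10), (27,G2,11.5), (27,G3,11.5), (28,G3,13)
Step 2: Sum ranks within each group.
R_1 = 16.5 (n_1 = 4)
R_2 = 42 (n_2 = 5)
R_3 = 32.5 (n_3 = 4)
Step 3: H = 12/(N(N+1)) * sum(R_i^2/n_i) - 3(N+1)
     = 12/(13*14) * (16.5^2/4 + 42^2/5 + 32.5^2/4) - 3*14
     = 0.065934 * 684.925 - 42
     = 3.159890.
Step 4: Ties present; correction factor C = 1 - 12/(13^3 - 13) = 0.994505. Corrected H = 3.159890 / 0.994505 = 3.177348.
Step 5: Under H0, H ~ chi^2(2); p-value = 0.204196.
Step 6: alpha = 0.05. fail to reject H0.

H = 3.1773, df = 2, p = 0.204196, fail to reject H0.


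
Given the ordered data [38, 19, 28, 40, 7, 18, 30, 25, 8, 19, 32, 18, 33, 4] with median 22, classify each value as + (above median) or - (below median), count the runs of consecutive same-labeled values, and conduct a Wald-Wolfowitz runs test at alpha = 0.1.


Step 1: Compute median = 22; label A = above, B = below.
Labels in order: ABAABBAABBABAB  (n_A = 7, n_B = 7)
Step 2: Count runs R = 10.
Step 3: Under H0 (random ordering), E[R] = 2*n_A*n_B/(n_A+n_B) + 1 = 2*7*7/14 + 1 = 8.0000.
        Var[R] = 2*n_A*n_B*(2*n_A*n_B - n_A - n_B) / ((n_A+n_B)^2 * (n_A+n_B-1)) = 8232/2548 = 3.2308.
        SD[R] = 1.7974.
Step 4: Continuity-corrected z = (R - 0.5 - E[R]) / SD[R] = (10 - 0.5 - 8.0000) / 1.7974 = 0.8345.
Step 5: Two-sided p-value via normal approximation = 2*(1 - Phi(|z|)) = 0.403986.
Step 6: alpha = 0.1. fail to reject H0.

R = 10, z = 0.8345, p = 0.403986, fail to reject H0.


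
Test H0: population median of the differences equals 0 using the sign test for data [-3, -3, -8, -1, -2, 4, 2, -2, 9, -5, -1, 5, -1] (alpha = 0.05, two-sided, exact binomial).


Step 1: Discard zero differences. Original n = 13; n_eff = number of nonzero differences = 13.
Nonzero differences (with sign): -3, -3, -8, -1, -2, +4, +2, -2, +9, -5, -1, +5, -1
Step 2: Count signs: positive = 4, negative = 9.
Step 3: Under H0: P(positive) = 0.5, so the number of positives S ~ Bin(13, 0.5).
Step 4: Two-sided exact p-value = sum of Bin(13,0.5) probabilities at or below the observed probability = 0.266846.
Step 5: alpha = 0.05. fail to reject H0.

n_eff = 13, pos = 4, neg = 9, p = 0.266846, fail to reject H0.


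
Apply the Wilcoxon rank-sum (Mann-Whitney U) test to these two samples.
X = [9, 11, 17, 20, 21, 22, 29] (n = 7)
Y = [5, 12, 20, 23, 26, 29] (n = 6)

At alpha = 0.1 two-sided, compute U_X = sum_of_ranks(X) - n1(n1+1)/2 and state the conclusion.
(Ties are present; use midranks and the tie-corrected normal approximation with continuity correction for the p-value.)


Step 1: Combine and sort all 13 observations; assign midranks.
sorted (value, group): (5,Y), (9,X), (11,X), (12,Y), (17,X), (20,X), (20,Y), (21,X), (22,X), (23,Y), (26,Y), (29,X), (29,Y)
ranks: 5->1, 9->2, 11->3, 12->4, 17->5, 20->6.5, 20->6.5, 21->8, 22->9, 23->10, 26->11, 29->12.5, 29->12.5
Step 2: Rank sum for X: R1 = 2 + 3 + 5 + 6.5 + 8 + 9 + 12.5 = 46.
Step 3: U_X = R1 - n1(n1+1)/2 = 46 - 7*8/2 = 46 - 28 = 18.
       U_Y = n1*n2 - U_X = 42 - 18 = 24.
Step 4: Ties are present, so use the tie-corrected normal approximation (with continuity correction) for the p-value.
Step 5: p-value = 0.720247; compare to alpha = 0.1. fail to reject H0.

U_X = 18, p = 0.720247, fail to reject H0 at alpha = 0.1.


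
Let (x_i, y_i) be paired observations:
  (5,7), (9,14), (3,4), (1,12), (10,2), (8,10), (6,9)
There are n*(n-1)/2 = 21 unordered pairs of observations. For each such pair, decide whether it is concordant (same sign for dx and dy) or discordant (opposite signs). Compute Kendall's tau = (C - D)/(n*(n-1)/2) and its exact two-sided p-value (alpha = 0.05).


Step 1: Enumerate the 21 unordered pairs (i,j) with i<j and classify each by sign(x_j-x_i) * sign(y_j-y_i).
  (1,2):dx=+4,dy=+7->C; (1,3):dx=-2,dy=-3->C; (1,4):dx=-4,dy=+5->D; (1,5):dx=+5,dy=-5->D
  (1,6):dx=+3,dy=+3->C; (1,7):dx=+1,dy=+2->C; (2,3):dx=-6,dy=-10->C; (2,4):dx=-8,dy=-2->C
  (2,5):dx=+1,dy=-12->D; (2,6):dx=-1,dy=-4->C; (2,7):dx=-3,dy=-5->C; (3,4):dx=-2,dy=+8->D
  (3,5):dx=+7,dy=-2->D; (3,6):dx=+5,dy=+6->C; (3,7):dx=+3,dy=+5->C; (4,5):dx=+9,dy=-10->D
  (4,6):dx=+7,dy=-2->D; (4,7):dx=+5,dy=-3->D; (5,6):dx=-2,dy=+8->D; (5,7):dx=-4,dy=+7->D
  (6,7):dx=-2,dy=-1->C
Step 2: C = 11, D = 10, total pairs = 21.
Step 3: tau = (C - D)/(n(n-1)/2) = (11 - 10)/21 = 0.047619.
Step 4: Exact two-sided p-value (enumerate n! = 5040 permutations of y under H0): p = 1.000000.
Step 5: alpha = 0.05. fail to reject H0.

tau_b = 0.0476 (C=11, D=10), p = 1.000000, fail to reject H0.
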